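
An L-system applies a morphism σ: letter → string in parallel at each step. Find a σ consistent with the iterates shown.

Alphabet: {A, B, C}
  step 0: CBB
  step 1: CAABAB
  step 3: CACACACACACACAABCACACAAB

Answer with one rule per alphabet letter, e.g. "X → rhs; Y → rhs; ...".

A->CA, B->AB, C->CA

  step 0 ⇒ step 1: CBB ⇒ CA·AB·AB
    B ↦ AB
    C ↦ CA
    A ↦ CA  (constrained at step 1)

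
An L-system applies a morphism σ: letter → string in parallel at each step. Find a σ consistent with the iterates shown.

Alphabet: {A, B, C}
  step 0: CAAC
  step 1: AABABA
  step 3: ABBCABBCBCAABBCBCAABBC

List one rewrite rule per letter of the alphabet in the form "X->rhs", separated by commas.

  step 0 ⇒ step 1: CAAC ⇒ A·AB·AB·A
    A ↦ AB
    C ↦ A
    B ↦ BC  (constrained at step 1)

A->AB, B->BC, C->A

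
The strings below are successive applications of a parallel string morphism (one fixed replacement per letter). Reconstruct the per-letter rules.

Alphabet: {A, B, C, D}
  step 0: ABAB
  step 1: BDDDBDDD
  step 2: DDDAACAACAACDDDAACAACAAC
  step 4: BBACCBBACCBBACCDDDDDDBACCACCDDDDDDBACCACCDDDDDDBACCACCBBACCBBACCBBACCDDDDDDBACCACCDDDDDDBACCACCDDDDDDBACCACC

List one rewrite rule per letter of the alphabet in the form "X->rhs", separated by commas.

  step 1 ⇒ step 2: BDDDBDDD ⇒ DDD·AAC·AAC·AAC·DDD·AAC·AAC·AAC
    B ↦ DDD
    D ↦ AAC
  step 0 ⇒ step 1: ABAB ⇒ B·DDD·B·DDD
    A ↦ B
    C ↦ ACC  (constrained at step 2)

A->B, B->DDD, C->ACC, D->AAC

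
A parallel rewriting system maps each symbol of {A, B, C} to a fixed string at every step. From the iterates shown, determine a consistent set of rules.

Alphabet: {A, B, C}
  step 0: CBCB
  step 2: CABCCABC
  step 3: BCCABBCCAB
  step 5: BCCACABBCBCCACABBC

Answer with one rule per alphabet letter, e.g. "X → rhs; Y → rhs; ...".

A->C, B->CA, C->B

  step 2 ⇒ step 3: CABCCABC ⇒ B·C·CA·B·B·C·CA·B
    A ↦ C
    B ↦ CA
    C ↦ B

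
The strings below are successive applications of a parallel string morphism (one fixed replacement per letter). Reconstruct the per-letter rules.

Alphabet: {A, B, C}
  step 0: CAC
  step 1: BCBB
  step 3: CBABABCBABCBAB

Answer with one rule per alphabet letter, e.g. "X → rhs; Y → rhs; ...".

A->CB, B->AB, C->B

  step 0 ⇒ step 1: CAC ⇒ B·CB·B
    A ↦ CB
    C ↦ B
    B ↦ AB  (constrained at step 1)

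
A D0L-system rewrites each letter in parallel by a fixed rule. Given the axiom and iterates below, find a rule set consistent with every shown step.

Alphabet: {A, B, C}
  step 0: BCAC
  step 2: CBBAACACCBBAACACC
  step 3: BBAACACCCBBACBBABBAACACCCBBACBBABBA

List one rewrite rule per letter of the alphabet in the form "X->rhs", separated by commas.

A->C, B->AC, C->BBA

  step 2 ⇒ step 3: CBBAACACCBBAACACC ⇒ BBA·AC·AC·C·C·BBA·C·BBA·BBA·AC·AC·C·C·BBA·C·BBA·BBA
    A ↦ C
    B ↦ AC
    C ↦ BBA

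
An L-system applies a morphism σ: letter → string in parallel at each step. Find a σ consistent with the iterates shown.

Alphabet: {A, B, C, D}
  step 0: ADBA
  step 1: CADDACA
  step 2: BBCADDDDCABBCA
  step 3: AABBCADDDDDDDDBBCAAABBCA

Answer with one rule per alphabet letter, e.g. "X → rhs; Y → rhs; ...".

A->CA, B->A, C->BB, D->DD

  step 2 ⇒ step 3: BBCADDDDCABBCA ⇒ A·A·BB·CA·DD·DD·DD·DD·BB·CA·A·A·BB·CA
    A ↦ CA
    B ↦ A
    C ↦ BB
    D ↦ DD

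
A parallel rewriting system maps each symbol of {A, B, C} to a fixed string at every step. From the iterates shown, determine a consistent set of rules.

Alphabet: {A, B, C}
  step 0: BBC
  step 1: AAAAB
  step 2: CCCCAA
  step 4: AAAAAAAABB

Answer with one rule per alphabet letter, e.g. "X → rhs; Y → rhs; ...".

  step 1 ⇒ step 2: AAAAB ⇒ C·C·C·C·AA
    A ↦ C
    B ↦ AA
  step 0 ⇒ step 1: BBC ⇒ AA·AA·B
    C ↦ B

A->C, B->AA, C->B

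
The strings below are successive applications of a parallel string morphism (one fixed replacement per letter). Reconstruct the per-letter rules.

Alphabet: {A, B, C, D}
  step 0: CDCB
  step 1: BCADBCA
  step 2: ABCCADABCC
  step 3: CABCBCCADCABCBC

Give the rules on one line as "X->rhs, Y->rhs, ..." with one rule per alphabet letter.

A->C, B->A, C->BC, D->AD

  step 2 ⇒ step 3: ABCCADABCC ⇒ C·A·BC·BC·C·AD·C·A·BC·BC
    A ↦ C
    B ↦ A
    C ↦ BC
    D ↦ AD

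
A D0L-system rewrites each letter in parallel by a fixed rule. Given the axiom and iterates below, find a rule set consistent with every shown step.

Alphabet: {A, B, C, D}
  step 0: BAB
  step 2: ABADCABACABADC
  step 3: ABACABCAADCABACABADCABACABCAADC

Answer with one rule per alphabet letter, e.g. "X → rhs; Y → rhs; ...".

A->AB, B->AC, C->ADC, D->CA

  step 2 ⇒ step 3: ABADCABACABADC ⇒ AB·AC·AB·CA·ADC·AB·AC·AB·ADC·AB·AC·AB·CA·ADC
    A ↦ AB
    B ↦ AC
    C ↦ ADC
    D ↦ CA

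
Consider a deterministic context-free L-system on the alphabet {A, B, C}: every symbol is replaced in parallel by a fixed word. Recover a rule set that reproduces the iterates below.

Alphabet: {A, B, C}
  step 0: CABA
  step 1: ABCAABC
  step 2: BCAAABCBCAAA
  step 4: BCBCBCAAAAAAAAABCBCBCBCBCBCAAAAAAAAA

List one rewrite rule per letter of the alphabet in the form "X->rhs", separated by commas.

  step 1 ⇒ step 2: ABCAABC ⇒ BC·AA·A·BC·BC·AA·A
    A ↦ BC
    B ↦ AA
    C ↦ A

A->BC, B->AA, C->A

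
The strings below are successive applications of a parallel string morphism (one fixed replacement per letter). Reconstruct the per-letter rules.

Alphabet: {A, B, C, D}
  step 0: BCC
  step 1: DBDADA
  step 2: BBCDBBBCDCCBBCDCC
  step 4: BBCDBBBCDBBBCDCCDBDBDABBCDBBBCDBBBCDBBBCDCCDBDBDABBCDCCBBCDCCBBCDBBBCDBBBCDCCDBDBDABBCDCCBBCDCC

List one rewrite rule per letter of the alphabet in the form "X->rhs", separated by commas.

  step 1 ⇒ step 2: DBDADA ⇒ BBC·DB·BBC·DCC·BBC·DCC
    A ↦ DCC
    B ↦ DB
    D ↦ BBC
  step 0 ⇒ step 1: BCC ⇒ DB·DA·DA
    C ↦ DA

A->DCC, B->DB, C->DA, D->BBC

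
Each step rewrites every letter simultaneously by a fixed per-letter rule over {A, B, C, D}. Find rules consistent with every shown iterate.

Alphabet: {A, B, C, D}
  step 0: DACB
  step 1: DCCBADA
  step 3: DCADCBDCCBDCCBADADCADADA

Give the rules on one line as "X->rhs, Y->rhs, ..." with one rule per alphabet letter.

  step 0 ⇒ step 1: DACB ⇒ DC·CB·AD·A
    A ↦ CB
    B ↦ A
    C ↦ AD
    D ↦ DC

A->CB, B->A, C->AD, D->DC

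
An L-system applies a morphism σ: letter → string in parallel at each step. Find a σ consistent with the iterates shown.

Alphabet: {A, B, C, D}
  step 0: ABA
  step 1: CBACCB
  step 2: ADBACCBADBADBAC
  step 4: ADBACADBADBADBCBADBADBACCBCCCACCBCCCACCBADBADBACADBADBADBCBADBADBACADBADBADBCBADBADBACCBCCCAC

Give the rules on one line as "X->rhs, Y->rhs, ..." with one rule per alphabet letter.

A->CB, B->AC, C->ADB, D->CCC

  step 1 ⇒ step 2: CBACCB ⇒ ADB·AC·CB·ADB·ADB·AC
    A ↦ CB
    B ↦ AC
    C ↦ ADB
    D ↦ CCC  (constrained at step 2)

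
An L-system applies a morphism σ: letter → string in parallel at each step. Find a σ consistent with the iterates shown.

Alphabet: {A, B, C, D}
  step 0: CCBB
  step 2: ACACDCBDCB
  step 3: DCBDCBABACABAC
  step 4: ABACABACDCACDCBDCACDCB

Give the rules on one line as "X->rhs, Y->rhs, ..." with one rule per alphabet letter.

A->DC, B->AC, C->B, D->A

  step 3 ⇒ step 4: DCBDCBABACABAC ⇒ A·B·AC·A·B·AC·DC·AC·DC·B·DC·AC·DC·B
    A ↦ DC
    B ↦ AC
    C ↦ B
    D ↦ A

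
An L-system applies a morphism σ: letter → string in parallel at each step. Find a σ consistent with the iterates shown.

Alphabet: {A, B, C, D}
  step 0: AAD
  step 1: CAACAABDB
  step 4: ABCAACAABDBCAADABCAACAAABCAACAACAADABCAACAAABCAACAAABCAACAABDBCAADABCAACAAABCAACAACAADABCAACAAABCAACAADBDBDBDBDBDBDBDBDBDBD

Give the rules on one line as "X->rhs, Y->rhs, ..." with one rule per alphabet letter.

  step 0 ⇒ step 1: AAD ⇒ CAA·CAA·BDB
    A ↦ CAA
    D ↦ BDB
    B ↦ D  (constrained at step 1)
    C ↦ AB  (constrained at step 1)

A->CAA, B->D, C->AB, D->BDB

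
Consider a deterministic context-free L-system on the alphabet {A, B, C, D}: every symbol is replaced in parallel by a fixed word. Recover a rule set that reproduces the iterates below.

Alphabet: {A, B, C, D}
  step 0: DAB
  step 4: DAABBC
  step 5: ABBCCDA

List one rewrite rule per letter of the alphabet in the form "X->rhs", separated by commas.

  step 4 ⇒ step 5: DAABBC ⇒ A·B·B·C·C·DA
    A ↦ B
    B ↦ C
    C ↦ DA
    D ↦ A

A->B, B->C, C->DA, D->A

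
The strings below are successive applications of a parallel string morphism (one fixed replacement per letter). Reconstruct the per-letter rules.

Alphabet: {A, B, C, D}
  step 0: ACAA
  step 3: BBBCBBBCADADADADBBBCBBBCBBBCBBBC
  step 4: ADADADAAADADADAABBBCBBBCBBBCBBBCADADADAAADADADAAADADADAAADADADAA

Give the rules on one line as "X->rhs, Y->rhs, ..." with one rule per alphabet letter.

A->BB, B->AD, C->AA, D->BC

  step 3 ⇒ step 4: BBBCBBBCADADADADBBBCBBBCBBBCBBBC ⇒ AD·AD·AD·AA·AD·AD·AD·AA·BB·BC·BB·BC·BB·BC·BB·BC·AD·AD·AD·AA·AD·AD·AD·AA·AD·AD·AD·AA·AD·AD·AD·AA
    A ↦ BB
    B ↦ AD
    C ↦ AA
    D ↦ BC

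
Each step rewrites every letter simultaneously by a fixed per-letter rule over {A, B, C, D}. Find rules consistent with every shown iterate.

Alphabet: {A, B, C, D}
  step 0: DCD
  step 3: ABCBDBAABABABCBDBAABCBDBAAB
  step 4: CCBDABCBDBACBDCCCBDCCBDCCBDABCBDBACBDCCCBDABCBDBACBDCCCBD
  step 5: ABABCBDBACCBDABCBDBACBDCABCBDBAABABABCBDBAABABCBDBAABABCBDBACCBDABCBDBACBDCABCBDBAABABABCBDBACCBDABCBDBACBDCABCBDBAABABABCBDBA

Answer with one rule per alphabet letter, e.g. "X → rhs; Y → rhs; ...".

  step 4 ⇒ step 5: CCBDABCBDBACBDCCCBDCCBDCCBDABCBDBACBDCCCBDABCBDBACBDCCCBD ⇒ AB·AB·CBD·BA·C·CBD·AB·CBD·BA·CBD·C·AB·CBD·BA·AB·AB·AB·CBD·BA·AB·AB·CBD·BA·AB·AB·CBD·BA·C·CBD·AB·CBD·BA·CBD·C·AB·CBD·BA·AB·AB·AB·CBD·BA·C·CBD·AB·CBD·BA·CBD·C·AB·CBD·BA·AB·AB·AB·CBD·BA
    A ↦ C
    B ↦ CBD
    C ↦ AB
    D ↦ BA

A->C, B->CBD, C->AB, D->BA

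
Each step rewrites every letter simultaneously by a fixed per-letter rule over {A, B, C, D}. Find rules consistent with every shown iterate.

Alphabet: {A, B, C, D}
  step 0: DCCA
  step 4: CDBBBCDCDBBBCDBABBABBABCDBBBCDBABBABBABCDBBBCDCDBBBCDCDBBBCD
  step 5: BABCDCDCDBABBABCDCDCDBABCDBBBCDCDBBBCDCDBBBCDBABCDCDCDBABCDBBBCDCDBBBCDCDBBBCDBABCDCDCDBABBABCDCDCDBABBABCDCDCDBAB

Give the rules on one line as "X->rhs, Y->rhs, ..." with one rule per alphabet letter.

  step 4 ⇒ step 5: CDBBBCDCDBBBCDBABBABBABCDBBBCDBABBABBABCDBBBCDCDBBBCDCDBBBCD ⇒ BA·B·CD·CD·CD·BA·B·BA·B·CD·CD·CD·BA·B·CD·BBB·CD·CD·BBB·CD·CD·BBB·CD·BA·B·CD·CD·CD·BA·B·CD·BBB·CD·CD·BBB·CD·CD·BBB·CD·BA·B·CD·CD·CD·BA·B·BA·B·CD·CD·CD·BA·B·BA·B·CD·CD·CD·BA·B
    A ↦ BBB
    B ↦ CD
    C ↦ BA
    D ↦ B

A->BBB, B->CD, C->BA, D->B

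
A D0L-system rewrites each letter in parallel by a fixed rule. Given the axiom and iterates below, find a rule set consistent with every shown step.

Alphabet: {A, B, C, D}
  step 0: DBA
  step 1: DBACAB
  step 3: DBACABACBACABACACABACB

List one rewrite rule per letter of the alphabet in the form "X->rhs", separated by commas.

  step 0 ⇒ step 1: DBA ⇒ DB·ACA·B
    A ↦ B
    B ↦ ACA
    D ↦ DB
    C ↦ AC  (constrained at step 1)

A->B, B->ACA, C->AC, D->DB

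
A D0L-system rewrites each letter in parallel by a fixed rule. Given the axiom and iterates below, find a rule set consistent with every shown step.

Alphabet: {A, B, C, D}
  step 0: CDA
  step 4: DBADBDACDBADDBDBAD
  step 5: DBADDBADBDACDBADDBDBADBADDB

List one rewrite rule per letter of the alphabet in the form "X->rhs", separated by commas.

  step 4 ⇒ step 5: DBADBDACDBADDBDBAD ⇒ DB·A·D·DB·A·DB·D·AC·DB·A·D·DB·DB·A·DB·A·D·DB
    A ↦ D
    B ↦ A
    C ↦ AC
    D ↦ DB

A->D, B->A, C->AC, D->DB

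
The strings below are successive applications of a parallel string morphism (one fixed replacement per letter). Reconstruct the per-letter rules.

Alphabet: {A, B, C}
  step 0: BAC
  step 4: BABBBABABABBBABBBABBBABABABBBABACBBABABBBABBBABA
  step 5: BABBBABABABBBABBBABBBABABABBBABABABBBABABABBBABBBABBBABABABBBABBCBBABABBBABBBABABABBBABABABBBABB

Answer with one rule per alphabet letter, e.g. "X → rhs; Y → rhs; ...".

  step 4 ⇒ step 5: BABBBABABABBBABBBABBBABABABBBABACBBABABBBABBBABA ⇒ BA·BB·BA·BA·BA·BB·BA·BB·BA·BB·BA·BA·BA·BB·BA·BA·BA·BB·BA·BA·BA·BB·BA·BB·BA·BB·BA·BA·BA·BB·BA·BB·CB·BA·BA·BB·BA·BB·BA·BA·BA·BB·BA·BA·BA·BB·BA·BB
    A ↦ BB
    B ↦ BA
    C ↦ CB

A->BB, B->BA, C->CB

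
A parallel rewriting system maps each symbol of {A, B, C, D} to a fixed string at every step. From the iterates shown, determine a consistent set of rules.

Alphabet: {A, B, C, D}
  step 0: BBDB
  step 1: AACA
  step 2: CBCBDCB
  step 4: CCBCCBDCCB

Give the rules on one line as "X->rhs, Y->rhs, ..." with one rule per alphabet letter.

A->CB, B->A, C->D, D->C

  step 1 ⇒ step 2: AACA ⇒ CB·CB·D·CB
    A ↦ CB
    C ↦ D
  step 0 ⇒ step 1: BBDB ⇒ A·A·C·A
    B ↦ A
  step 0 ⇒ step 1: BBDB ⇒ A·A·C·A
    D ↦ C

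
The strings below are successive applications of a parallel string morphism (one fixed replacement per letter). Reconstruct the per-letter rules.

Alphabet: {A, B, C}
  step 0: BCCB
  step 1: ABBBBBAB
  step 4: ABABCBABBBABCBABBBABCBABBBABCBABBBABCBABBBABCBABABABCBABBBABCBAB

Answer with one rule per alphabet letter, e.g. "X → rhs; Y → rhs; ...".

  step 0 ⇒ step 1: BCCB ⇒ AB·BB·BB·AB
    B ↦ AB
    C ↦ BB
    A ↦ CB  (constrained at step 1)

A->CB, B->AB, C->BB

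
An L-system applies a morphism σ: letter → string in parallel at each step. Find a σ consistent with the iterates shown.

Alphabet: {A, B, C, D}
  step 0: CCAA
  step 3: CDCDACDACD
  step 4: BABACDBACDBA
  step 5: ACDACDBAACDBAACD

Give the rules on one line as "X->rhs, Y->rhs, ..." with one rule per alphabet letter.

  step 4 ⇒ step 5: BABACDBACDBA ⇒ A·CD·A·CD·B·A·A·CD·B·A·A·CD
    A ↦ CD
    B ↦ A
    C ↦ B
    D ↦ A

A->CD, B->A, C->B, D->A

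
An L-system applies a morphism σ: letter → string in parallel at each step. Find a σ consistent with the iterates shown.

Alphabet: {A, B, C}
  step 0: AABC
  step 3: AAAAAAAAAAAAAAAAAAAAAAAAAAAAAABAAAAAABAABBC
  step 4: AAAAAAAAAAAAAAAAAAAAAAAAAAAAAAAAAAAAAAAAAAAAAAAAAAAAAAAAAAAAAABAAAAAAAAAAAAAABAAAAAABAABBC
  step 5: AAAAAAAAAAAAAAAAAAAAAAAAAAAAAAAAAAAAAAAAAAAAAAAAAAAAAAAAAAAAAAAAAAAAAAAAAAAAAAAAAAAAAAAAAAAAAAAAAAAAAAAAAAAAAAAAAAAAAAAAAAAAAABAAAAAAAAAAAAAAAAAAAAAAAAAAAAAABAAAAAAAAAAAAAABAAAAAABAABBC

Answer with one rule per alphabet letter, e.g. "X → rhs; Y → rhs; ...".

  step 4 ⇒ step 5: AAAAAAAAAAAAAAAAAAAAAAAAAAAAAAAAAAAAAAAAAAAAAAAAAAAAAAAAAAAAAABAAAAAAAAAAAAAABAAAAAABAABBC ⇒ AA·AA·AA·AA·AA·AA·AA·AA·AA·AA·AA·AA·AA·AA·AA·AA·AA·AA·AA·AA·AA·AA·AA·AA·AA·AA·AA·AA·AA·AA·AA·AA·AA·AA·AA·AA·AA·AA·AA·AA·AA·AA·AA·AA·AA·AA·AA·AA·AA·AA·AA·AA·AA·AA·AA·AA·AA·AA·AA·AA·AA·AA·AAB·AA·AA·AA·AA·AA·AA·AA·AA·AA·AA·AA·AA·AA·AA·AAB·AA·AA·AA·AA·AA·AA·AAB·AA·AA·AAB·AAB·BC
    A ↦ AA
    B ↦ AAB
    C ↦ BC

A->AA, B->AAB, C->BC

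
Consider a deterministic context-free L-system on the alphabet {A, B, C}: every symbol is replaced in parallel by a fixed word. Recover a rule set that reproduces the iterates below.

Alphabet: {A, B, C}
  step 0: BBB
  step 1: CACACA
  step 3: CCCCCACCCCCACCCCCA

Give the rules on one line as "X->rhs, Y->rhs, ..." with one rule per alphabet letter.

  step 0 ⇒ step 1: BBB ⇒ CA·CA·CA
    B ↦ CA
    A ↦ B  (constrained at step 1)
    C ↦ CC  (constrained at step 1)

A->B, B->CA, C->CC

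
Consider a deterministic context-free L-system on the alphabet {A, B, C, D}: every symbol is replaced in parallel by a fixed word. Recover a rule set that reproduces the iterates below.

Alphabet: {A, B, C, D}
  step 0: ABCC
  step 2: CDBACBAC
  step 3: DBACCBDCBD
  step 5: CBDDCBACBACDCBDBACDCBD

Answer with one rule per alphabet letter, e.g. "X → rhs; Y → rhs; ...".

  step 2 ⇒ step 3: CDBACBAC ⇒ D·BAC·C·B·D·C·B·D
    A ↦ B
    B ↦ C
    C ↦ D
    D ↦ BAC

A->B, B->C, C->D, D->BAC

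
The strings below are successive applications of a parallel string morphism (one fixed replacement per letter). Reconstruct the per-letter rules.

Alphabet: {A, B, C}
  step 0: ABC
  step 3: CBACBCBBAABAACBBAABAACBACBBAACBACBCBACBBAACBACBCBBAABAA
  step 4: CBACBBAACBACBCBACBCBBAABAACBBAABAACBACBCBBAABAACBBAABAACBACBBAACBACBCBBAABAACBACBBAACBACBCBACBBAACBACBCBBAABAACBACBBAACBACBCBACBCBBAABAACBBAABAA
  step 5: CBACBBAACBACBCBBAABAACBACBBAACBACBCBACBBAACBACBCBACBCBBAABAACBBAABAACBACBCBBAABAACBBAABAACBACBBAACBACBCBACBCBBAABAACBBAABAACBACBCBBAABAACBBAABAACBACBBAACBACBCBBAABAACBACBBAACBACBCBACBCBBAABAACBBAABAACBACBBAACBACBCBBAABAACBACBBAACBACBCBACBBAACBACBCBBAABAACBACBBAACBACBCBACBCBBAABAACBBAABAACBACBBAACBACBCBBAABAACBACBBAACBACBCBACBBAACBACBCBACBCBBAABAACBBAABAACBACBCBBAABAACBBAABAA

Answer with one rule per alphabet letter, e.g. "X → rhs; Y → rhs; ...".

A->BAA, B->CB, C->CBA

  step 4 ⇒ step 5: CBACBBAACBACBCBACBCBBAABAACBBAABAACBACBCBBAABAACBBAABAACBACBBAACBACBCBBAABAACBACBBAACBACBCBACBBAACBACBCBBAABAACBACBBAACBACBCBACBCBBAABAACBBAABAA ⇒ CBA·CB·BAA·CBA·CB·CB·BAA·BAA·CBA·CB·BAA·CBA·CB·CBA·CB·BAA·CBA·CB·CBA·CB·CB·BAA·BAA·CB·BAA·BAA·CBA·CB·CB·BAA·BAA·CB·BAA·BAA·CBA·CB·BAA·CBA·CB·CBA·CB·CB·BAA·BAA·CB·BAA·BAA·CBA·CB·CB·BAA·BAA·CB·BAA·BAA·CBA·CB·BAA·CBA·CB·CB·BAA·BAA·CBA·CB·BAA·CBA·CB·CBA·CB·CB·BAA·BAA·CB·BAA·BAA·CBA·CB·BAA·CBA·CB·CB·BAA·BAA·CBA·CB·BAA·CBA·CB·CBA·CB·BAA·CBA·CB·CB·BAA·BAA·CBA·CB·BAA·CBA·CB·CBA·CB·CB·BAA·BAA·CB·BAA·BAA·CBA·CB·BAA·CBA·CB·CB·BAA·BAA·CBA·CB·BAA·CBA·CB·CBA·CB·BAA·CBA·CB·CBA·CB·CB·BAA·BAA·CB·BAA·BAA·CBA·CB·CB·BAA·BAA·CB·BAA·BAA
    A ↦ BAA
    B ↦ CB
    C ↦ CBA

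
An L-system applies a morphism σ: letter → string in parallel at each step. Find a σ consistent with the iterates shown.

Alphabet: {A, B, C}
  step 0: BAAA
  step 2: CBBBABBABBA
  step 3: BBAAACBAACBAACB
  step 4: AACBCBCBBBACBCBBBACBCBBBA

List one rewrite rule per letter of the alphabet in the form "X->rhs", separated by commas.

  step 3 ⇒ step 4: BBAAACBAACBAACB ⇒ A·A·CB·CB·CB·BB·A·CB·CB·BB·A·CB·CB·BB·A
    A ↦ CB
    B ↦ A
    C ↦ BB

A->CB, B->A, C->BB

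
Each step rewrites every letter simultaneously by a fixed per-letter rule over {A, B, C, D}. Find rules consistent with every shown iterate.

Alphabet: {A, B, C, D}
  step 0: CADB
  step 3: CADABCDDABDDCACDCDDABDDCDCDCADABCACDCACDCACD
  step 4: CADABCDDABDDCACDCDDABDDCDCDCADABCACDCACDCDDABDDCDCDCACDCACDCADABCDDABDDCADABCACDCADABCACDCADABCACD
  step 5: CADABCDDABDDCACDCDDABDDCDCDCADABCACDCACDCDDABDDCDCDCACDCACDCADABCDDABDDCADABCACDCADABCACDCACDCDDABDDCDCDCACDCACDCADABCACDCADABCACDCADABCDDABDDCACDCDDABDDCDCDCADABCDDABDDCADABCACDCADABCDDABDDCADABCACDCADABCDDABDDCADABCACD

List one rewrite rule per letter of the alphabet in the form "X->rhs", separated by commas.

  step 4 ⇒ step 5: CADABCDDABDDCACDCDDABDDCDCDCADABCACDCACDCDDABDDCDCDCACDCACDCADABCDDABDDCADABCACDCADABCACDCADABCACD ⇒ CA·DAB·CD·DAB·DD·CA·CD·CD·DAB·DD·CD·CD·CA·DAB·CA·CD·CA·CD·CD·DAB·DD·CD·CD·CA·CD·CA·CD·CA·DAB·CD·DAB·DD·CA·DAB·CA·CD·CA·DAB·CA·CD·CA·CD·CD·DAB·DD·CD·CD·CA·CD·CA·CD·CA·DAB·CA·CD·CA·DAB·CA·CD·CA·DAB·CD·DAB·DD·CA·CD·CD·DAB·DD·CD·CD·CA·DAB·CD·DAB·DD·CA·DAB·CA·CD·CA·DAB·CD·DAB·DD·CA·DAB·CA·CD·CA·DAB·CD·DAB·DD·CA·DAB·CA·CD
    A ↦ DAB
    B ↦ DD
    C ↦ CA
    D ↦ CD

A->DAB, B->DD, C->CA, D->CD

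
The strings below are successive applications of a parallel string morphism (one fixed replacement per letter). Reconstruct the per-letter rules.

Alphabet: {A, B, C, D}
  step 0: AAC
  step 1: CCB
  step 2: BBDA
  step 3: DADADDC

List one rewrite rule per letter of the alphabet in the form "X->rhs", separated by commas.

  step 2 ⇒ step 3: BBDA ⇒ DA·DA·DD·C
    A ↦ C
    B ↦ DA
    D ↦ DD
  step 0 ⇒ step 1: AAC ⇒ C·C·B
    C ↦ B

A->C, B->DA, C->B, D->DD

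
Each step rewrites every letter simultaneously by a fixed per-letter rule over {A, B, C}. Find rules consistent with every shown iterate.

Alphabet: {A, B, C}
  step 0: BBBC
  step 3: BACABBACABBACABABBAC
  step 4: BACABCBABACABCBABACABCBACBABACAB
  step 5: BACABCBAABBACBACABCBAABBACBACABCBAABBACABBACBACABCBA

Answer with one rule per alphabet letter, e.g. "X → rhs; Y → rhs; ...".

A->C, B->BA, C->AB

  step 4 ⇒ step 5: BACABCBABACABCBABACABCBACBABACAB ⇒ BA·C·AB·C·BA·AB·BA·C·BA·C·AB·C·BA·AB·BA·C·BA·C·AB·C·BA·AB·BA·C·AB·BA·C·BA·C·AB·C·BA
    A ↦ C
    B ↦ BA
    C ↦ AB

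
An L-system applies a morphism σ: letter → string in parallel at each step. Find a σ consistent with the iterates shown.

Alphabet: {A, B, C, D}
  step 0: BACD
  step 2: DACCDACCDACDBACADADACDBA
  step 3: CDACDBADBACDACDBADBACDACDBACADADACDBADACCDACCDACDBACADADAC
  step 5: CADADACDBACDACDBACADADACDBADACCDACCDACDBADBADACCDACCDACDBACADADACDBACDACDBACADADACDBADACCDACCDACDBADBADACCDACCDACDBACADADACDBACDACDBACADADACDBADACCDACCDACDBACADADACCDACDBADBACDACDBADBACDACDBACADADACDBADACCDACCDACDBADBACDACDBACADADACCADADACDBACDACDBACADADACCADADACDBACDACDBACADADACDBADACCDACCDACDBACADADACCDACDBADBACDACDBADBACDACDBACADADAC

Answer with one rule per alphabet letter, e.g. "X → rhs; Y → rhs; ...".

A->DAC, B->ADA, C->DBA, D->C

  step 2 ⇒ step 3: DACCDACCDACDBACADADACDBA ⇒ C·DAC·DBA·DBA·C·DAC·DBA·DBA·C·DAC·DBA·C·ADA·DAC·DBA·DAC·C·DAC·C·DAC·DBA·C·ADA·DAC
    A ↦ DAC
    B ↦ ADA
    C ↦ DBA
    D ↦ C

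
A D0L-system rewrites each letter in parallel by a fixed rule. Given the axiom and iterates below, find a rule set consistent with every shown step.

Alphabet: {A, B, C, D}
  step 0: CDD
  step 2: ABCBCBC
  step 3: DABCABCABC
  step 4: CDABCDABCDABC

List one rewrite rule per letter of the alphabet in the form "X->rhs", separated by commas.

  step 3 ⇒ step 4: DABCABCABC ⇒ C·D·A·BC·D·A·BC·D·A·BC
    A ↦ D
    B ↦ A
    C ↦ BC
    D ↦ C

A->D, B->A, C->BC, D->C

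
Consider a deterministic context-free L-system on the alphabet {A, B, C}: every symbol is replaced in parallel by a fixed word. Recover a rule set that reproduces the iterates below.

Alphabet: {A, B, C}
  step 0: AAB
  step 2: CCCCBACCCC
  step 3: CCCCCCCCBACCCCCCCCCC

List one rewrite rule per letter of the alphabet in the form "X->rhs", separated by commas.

  step 2 ⇒ step 3: CCCCBACCCC ⇒ CC·CC·CC·CC·BAC·C·CC·CC·CC·CC
    A ↦ C
    B ↦ BAC
    C ↦ CC

A->C, B->BAC, C->CC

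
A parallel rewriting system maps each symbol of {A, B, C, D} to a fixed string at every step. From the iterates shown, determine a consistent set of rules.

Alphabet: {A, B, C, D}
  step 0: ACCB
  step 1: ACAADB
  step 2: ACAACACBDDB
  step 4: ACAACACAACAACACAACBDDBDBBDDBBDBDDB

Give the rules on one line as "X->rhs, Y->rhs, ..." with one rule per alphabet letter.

  step 1 ⇒ step 2: ACAADB ⇒ AC·A·AC·AC·BD·DB
    A ↦ AC
    B ↦ DB
    C ↦ A
    D ↦ BD

A->AC, B->DB, C->A, D->BD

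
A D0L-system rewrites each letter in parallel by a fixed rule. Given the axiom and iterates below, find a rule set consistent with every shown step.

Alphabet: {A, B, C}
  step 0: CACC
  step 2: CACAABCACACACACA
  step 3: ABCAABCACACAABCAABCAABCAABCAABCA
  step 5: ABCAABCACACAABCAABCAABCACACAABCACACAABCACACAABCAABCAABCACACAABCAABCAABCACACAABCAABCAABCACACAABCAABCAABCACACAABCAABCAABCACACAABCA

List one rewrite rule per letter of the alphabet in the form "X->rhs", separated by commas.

  step 2 ⇒ step 3: CACAABCACACACACA ⇒ AB·CA·AB·CA·CA·CA·AB·CA·AB·CA·AB·CA·AB·CA·AB·CA
    A ↦ CA
    B ↦ CA
    C ↦ AB

A->CA, B->CA, C->AB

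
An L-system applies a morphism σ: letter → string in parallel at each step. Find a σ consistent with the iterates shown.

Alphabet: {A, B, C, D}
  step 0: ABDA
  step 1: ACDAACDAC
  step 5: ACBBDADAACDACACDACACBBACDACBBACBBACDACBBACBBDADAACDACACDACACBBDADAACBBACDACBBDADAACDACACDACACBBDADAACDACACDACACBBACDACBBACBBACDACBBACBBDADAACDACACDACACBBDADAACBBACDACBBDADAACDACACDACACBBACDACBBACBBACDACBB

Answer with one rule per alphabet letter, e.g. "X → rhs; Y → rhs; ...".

  step 0 ⇒ step 1: ABDA ⇒ AC·DA·ACD·AC
    A ↦ AC
    B ↦ DA
    D ↦ ACD
    C ↦ BB  (constrained at step 1)

A->AC, B->DA, C->BB, D->ACD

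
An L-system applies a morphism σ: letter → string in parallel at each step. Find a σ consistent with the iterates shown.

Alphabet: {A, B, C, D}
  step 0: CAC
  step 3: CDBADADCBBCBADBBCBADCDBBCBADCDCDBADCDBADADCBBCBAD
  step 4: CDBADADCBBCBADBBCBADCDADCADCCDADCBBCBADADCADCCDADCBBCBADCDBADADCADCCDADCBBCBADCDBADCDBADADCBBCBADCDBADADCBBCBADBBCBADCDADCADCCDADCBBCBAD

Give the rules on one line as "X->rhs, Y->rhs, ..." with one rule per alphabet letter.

  step 3 ⇒ step 4: CDBADADCBBCBADBBCBADCDBBCBADCDCDBADCDBADADCBBCBAD ⇒ CD·BAD·ADC·BBC·BAD·BBC·BAD·CD·ADC·ADC·CD·ADC·BBC·BAD·ADC·ADC·CD·ADC·BBC·BAD·CD·BAD·ADC·ADC·CD·ADC·BBC·BAD·CD·BAD·CD·BAD·ADC·BBC·BAD·CD·BAD·ADC·BBC·BAD·BBC·BAD·CD·ADC·ADC·CD·ADC·BBC·BAD
    A ↦ BBC
    B ↦ ADC
    C ↦ CD
    D ↦ BAD

A->BBC, B->ADC, C->CD, D->BAD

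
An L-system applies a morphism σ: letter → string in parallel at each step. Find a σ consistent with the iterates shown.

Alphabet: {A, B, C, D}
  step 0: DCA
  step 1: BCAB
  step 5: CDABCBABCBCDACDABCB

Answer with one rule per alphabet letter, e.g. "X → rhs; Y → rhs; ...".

  step 0 ⇒ step 1: DCA ⇒ BC·A·B
    A ↦ B
    C ↦ A
    D ↦ BC
    B ↦ CD  (constrained at step 1)

A->B, B->CD, C->A, D->BC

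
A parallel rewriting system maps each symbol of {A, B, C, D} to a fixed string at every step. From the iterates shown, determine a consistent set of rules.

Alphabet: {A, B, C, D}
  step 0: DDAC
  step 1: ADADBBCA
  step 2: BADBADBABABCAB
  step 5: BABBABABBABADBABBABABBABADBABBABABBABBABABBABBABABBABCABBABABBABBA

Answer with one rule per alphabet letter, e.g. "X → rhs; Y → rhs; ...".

A->B, B->BA, C->BCA, D->AD

  step 1 ⇒ step 2: ADADBBCA ⇒ B·AD·B·AD·BA·BA·BCA·B
    A ↦ B
    B ↦ BA
    C ↦ BCA
    D ↦ AD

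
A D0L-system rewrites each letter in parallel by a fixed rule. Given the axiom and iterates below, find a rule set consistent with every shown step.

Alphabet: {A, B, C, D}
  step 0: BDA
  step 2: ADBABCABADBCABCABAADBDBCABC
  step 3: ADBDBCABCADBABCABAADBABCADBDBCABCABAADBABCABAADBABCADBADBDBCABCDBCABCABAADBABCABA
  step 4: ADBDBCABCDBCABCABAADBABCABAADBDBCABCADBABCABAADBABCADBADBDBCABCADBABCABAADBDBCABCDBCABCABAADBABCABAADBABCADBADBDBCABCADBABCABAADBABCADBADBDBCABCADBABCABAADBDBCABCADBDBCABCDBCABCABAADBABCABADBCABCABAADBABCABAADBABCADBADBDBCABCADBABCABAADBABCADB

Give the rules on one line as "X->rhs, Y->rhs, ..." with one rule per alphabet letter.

A->ADB, B->ABC, C->ABA, D->DBC

  step 3 ⇒ step 4: ADBDBCABCADBABCABAADBABCADBDBCABCABAADBABCABAADBABCADBADBDBCABCDBCABCABAADBABCABA ⇒ ADB·DBC·ABC·DBC·ABC·ABA·ADB·ABC·ABA·ADB·DBC·ABC·ADB·ABC·ABA·ADB·ABC·ADB·ADB·DBC·ABC·ADB·ABC·ABA·ADB·DBC·ABC·DBC·ABC·ABA·ADB·ABC·ABA·ADB·ABC·ADB·ADB·DBC·ABC·ADB·ABC·ABA·ADB·ABC·ADB·ADB·DBC·ABC·ADB·ABC·ABA·ADB·DBC·ABC·ADB·DBC·ABC·DBC·ABC·ABA·ADB·ABC·ABA·DBC·ABC·ABA·ADB·ABC·ABA·ADB·ABC·ADB·ADB·DBC·ABC·ADB·ABC·ABA·ADB·ABC·ADB
    A ↦ ADB
    B ↦ ABC
    C ↦ ABA
    D ↦ DBC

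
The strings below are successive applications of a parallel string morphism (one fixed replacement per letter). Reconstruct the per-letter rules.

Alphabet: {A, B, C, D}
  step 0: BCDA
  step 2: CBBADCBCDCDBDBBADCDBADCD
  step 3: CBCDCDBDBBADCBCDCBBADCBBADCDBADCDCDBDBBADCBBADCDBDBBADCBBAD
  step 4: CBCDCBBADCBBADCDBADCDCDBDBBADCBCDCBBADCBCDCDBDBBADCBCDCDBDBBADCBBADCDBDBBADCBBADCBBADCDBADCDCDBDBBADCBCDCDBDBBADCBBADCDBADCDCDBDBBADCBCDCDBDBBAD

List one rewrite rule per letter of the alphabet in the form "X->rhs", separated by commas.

  step 3 ⇒ step 4: CBCDCDBDBBADCBCDCBBADCBBADCDBADCDCDBDBBADCBBADCDBDBBADCBBAD ⇒ CB·CD·CB·BAD·CB·BAD·CD·BAD·CD·CD·BDB·BAD·CB·CD·CB·BAD·CB·CD·CD·BDB·BAD·CB·CD·CD·BDB·BAD·CB·BAD·CD·BDB·BAD·CB·BAD·CB·BAD·CD·BAD·CD·CD·BDB·BAD·CB·CD·CD·BDB·BAD·CB·BAD·CD·BAD·CD·CD·BDB·BAD·CB·CD·CD·BDB·BAD
    A ↦ BDB
    B ↦ CD
    C ↦ CB
    D ↦ BAD

A->BDB, B->CD, C->CB, D->BAD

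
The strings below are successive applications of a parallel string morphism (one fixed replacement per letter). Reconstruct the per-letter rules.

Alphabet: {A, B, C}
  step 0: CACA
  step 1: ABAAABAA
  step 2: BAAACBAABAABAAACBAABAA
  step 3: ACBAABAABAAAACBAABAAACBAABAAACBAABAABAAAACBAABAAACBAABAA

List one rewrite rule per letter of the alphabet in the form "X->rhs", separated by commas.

  step 2 ⇒ step 3: BAAACBAABAABAAACBAABAA ⇒ AC·BAA·BAA·BAA·A·AC·BAA·BAA·AC·BAA·BAA·AC·BAA·BAA·BAA·A·AC·BAA·BAA·AC·BAA·BAA
    A ↦ BAA
    B ↦ AC
    C ↦ A

A->BAA, B->AC, C->A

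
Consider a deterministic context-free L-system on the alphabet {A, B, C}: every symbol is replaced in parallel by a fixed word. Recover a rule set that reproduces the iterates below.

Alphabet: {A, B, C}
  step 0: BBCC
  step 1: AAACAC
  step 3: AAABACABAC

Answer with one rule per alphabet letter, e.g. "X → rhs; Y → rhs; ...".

  step 0 ⇒ step 1: BBCC ⇒ A·A·AC·AC
    B ↦ A
    C ↦ AC
    A ↦ B  (constrained at step 1)

A->B, B->A, C->AC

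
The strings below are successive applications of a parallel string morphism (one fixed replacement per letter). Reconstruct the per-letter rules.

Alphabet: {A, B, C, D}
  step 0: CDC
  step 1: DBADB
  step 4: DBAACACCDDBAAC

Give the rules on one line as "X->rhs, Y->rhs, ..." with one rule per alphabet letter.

  step 0 ⇒ step 1: CDC ⇒ DB·A·DB
    C ↦ DB
    D ↦ A
    A ↦ CD  (constrained at step 1)
    B ↦ C  (constrained at step 1)

A->CD, B->C, C->DB, D->A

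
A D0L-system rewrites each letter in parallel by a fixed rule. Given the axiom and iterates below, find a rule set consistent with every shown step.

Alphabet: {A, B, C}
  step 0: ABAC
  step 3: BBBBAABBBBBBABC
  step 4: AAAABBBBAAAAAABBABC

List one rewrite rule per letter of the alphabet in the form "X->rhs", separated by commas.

A->BB, B->A, C->BC

  step 3 ⇒ step 4: BBBBAABBBBBBABC ⇒ A·A·A·A·BB·BB·A·A·A·A·A·A·BB·A·BC
    A ↦ BB
    B ↦ A
    C ↦ BC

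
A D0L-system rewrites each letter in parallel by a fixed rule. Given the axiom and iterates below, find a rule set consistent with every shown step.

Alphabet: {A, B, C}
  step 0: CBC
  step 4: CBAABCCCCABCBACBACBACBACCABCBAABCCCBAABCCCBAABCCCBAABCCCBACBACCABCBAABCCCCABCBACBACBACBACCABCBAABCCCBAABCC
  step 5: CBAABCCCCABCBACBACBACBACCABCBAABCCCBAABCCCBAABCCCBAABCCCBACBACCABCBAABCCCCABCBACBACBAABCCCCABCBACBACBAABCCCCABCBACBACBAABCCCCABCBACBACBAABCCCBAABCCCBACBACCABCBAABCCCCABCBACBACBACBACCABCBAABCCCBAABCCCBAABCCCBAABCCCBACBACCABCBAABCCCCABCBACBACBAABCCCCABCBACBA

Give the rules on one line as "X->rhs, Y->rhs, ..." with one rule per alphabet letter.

  step 4 ⇒ step 5: CBAABCCCCABCBACBACBACBACCABCBAABCCCBAABCCCBAABCCCBAABCCCBACBACCABCBAABCCCCABCBACBACBACBACCABCBAABCCCBAABCC ⇒ CBA·AB·CC·CC·AB·CBA·CBA·CBA·CBA·CC·AB·CBA·AB·CC·CBA·AB·CC·CBA·AB·CC·CBA·AB·CC·CBA·CBA·CC·AB·CBA·AB·CC·CC·AB·CBA·CBA·CBA·AB·CC·CC·AB·CBA·CBA·CBA·AB·CC·CC·AB·CBA·CBA·CBA·AB·CC·CC·AB·CBA·CBA·CBA·AB·CC·CBA·AB·CC·CBA·CBA·CC·AB·CBA·AB·CC·CC·AB·CBA·CBA·CBA·CBA·CC·AB·CBA·AB·CC·CBA·AB·CC·CBA·AB·CC·CBA·AB·CC·CBA·CBA·CC·AB·CBA·AB·CC·CC·AB·CBA·CBA·CBA·AB·CC·CC·AB·CBA·CBA
    A ↦ CC
    B ↦ AB
    C ↦ CBA

A->CC, B->AB, C->CBA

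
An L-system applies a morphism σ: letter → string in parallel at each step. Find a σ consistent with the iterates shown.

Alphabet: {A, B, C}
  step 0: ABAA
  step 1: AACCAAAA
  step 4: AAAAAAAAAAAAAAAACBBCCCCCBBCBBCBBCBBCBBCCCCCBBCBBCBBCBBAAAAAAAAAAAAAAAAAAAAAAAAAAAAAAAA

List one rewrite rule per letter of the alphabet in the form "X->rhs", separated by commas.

  step 0 ⇒ step 1: ABAA ⇒ AA·CC·AA·AA
    A ↦ AA
    B ↦ CC
    C ↦ CBB  (constrained at step 1)

A->AA, B->CC, C->CBB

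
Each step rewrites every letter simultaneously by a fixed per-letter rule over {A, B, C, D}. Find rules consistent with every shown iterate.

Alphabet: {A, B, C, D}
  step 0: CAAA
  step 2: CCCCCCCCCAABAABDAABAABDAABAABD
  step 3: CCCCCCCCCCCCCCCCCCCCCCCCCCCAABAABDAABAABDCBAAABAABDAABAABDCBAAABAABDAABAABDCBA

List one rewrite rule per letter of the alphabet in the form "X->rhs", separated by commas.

A->AAB, B->D, C->CCC, D->CBA

  step 2 ⇒ step 3: CCCCCCCCCAABAABDAABAABDAABAABD ⇒ CCC·CCC·CCC·CCC·CCC·CCC·CCC·CCC·CCC·AAB·AAB·D·AAB·AAB·D·CBA·AAB·AAB·D·AAB·AAB·D·CBA·AAB·AAB·D·AAB·AAB·D·CBA
    A ↦ AAB
    B ↦ D
    C ↦ CCC
    D ↦ CBA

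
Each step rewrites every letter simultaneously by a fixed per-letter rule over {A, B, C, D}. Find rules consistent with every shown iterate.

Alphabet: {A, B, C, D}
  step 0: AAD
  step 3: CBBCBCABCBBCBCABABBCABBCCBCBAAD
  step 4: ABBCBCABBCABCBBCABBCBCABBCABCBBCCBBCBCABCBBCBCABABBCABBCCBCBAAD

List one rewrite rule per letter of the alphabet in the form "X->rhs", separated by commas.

  step 3 ⇒ step 4: CBBCBCABCBBCBCABABBCABBCCBCBAAD ⇒ AB·BC·BC·AB·BC·AB·CB·BC·AB·BC·BC·AB·BC·AB·CB·BC·CB·BC·BC·AB·CB·BC·BC·AB·AB·BC·AB·BC·CB·CB·AAD
    A ↦ CB
    B ↦ BC
    C ↦ AB
    D ↦ AAD

A->CB, B->BC, C->AB, D->AAD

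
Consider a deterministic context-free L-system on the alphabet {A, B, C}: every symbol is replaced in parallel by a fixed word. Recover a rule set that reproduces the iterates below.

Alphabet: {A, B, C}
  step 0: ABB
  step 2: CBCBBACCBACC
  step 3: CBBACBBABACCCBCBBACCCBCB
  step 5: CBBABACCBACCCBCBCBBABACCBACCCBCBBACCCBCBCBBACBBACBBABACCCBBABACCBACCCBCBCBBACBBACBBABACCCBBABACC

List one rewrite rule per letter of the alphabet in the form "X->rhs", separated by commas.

  step 2 ⇒ step 3: CBCBBACCBACC ⇒ CB·BA·CB·BA·BA·CC·CB·CB·BA·CC·CB·CB
    A ↦ CC
    B ↦ BA
    C ↦ CB

A->CC, B->BA, C->CB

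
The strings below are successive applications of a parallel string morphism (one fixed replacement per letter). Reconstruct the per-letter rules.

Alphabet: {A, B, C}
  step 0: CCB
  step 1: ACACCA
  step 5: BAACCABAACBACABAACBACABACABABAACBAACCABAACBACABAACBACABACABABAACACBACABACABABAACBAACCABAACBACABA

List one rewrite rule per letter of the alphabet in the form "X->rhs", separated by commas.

A->BA, B->CA, C->AC

  step 0 ⇒ step 1: CCB ⇒ AC·AC·CA
    B ↦ CA
    C ↦ AC
    A ↦ BA  (constrained at step 1)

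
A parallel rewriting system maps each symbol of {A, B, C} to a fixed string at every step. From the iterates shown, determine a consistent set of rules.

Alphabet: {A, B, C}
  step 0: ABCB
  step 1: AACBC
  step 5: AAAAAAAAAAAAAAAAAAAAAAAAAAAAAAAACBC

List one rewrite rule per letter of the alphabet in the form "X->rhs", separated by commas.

  step 0 ⇒ step 1: ABCB ⇒ AA·C·B·C
    A ↦ AA
    B ↦ C
    C ↦ B

A->AA, B->C, C->B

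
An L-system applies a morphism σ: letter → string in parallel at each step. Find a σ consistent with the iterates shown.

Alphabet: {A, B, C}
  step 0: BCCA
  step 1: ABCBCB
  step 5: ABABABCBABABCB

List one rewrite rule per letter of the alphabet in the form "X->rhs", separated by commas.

  step 0 ⇒ step 1: BCCA ⇒ A·BC·BC·B
    A ↦ B
    B ↦ A
    C ↦ BC

A->B, B->A, C->BC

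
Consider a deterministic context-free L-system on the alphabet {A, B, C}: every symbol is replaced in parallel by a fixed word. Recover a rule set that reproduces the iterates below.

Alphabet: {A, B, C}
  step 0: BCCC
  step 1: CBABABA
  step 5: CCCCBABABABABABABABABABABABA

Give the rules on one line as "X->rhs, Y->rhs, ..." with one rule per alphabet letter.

A->C, B->C, C->BA

  step 0 ⇒ step 1: BCCC ⇒ C·BA·BA·BA
    B ↦ C
    C ↦ BA
    A ↦ C  (constrained at step 1)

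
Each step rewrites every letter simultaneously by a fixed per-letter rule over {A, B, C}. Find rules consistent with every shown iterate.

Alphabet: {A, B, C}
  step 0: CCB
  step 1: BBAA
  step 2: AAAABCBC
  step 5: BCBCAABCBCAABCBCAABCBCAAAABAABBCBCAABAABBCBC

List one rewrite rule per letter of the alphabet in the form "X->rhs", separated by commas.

A->BC, B->AA, C->B

  step 1 ⇒ step 2: BBAA ⇒ AA·AA·BC·BC
    A ↦ BC
    B ↦ AA
  step 0 ⇒ step 1: CCB ⇒ B·B·AA
    C ↦ B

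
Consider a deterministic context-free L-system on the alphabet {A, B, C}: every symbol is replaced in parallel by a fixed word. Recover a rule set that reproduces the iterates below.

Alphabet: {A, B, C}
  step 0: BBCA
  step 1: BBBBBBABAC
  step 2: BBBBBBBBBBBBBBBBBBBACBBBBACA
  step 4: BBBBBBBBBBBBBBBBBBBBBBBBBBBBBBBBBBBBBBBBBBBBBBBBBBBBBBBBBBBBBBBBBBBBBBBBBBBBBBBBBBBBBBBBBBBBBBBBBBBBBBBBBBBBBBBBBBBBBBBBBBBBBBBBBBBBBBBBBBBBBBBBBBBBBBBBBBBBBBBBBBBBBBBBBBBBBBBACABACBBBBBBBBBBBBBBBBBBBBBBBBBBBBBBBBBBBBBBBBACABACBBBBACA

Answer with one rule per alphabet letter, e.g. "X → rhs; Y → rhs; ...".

A->BAC, B->BBB, C->A

  step 1 ⇒ step 2: BBBBBBABAC ⇒ BBB·BBB·BBB·BBB·BBB·BBB·BAC·BBB·BAC·A
    A ↦ BAC
    B ↦ BBB
    C ↦ A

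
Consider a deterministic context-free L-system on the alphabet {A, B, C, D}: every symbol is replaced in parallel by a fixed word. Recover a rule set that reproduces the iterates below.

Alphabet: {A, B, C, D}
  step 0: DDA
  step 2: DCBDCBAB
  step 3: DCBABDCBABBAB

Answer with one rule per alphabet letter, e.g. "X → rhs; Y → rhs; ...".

  step 2 ⇒ step 3: DCBDCBAB ⇒ DC·B·AB·DC·B·AB·B·AB
    A ↦ B
    B ↦ AB
    C ↦ B
    D ↦ DC

A->B, B->AB, C->B, D->DC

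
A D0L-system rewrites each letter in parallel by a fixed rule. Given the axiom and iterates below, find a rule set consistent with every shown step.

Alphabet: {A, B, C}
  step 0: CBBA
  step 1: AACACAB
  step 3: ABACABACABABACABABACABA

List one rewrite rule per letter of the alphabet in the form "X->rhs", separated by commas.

  step 0 ⇒ step 1: CBBA ⇒ A·AC·AC·AB
    A ↦ AB
    B ↦ AC
    C ↦ A

A->AB, B->AC, C->A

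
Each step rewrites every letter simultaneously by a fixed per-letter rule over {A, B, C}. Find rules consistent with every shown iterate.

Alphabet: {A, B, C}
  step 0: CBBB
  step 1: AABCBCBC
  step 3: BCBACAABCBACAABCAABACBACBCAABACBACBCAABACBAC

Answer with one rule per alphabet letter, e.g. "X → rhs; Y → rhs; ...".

A->BAC, B->BC, C->AA

  step 0 ⇒ step 1: CBBB ⇒ AA·BC·BC·BC
    B ↦ BC
    C ↦ AA
    A ↦ BAC  (constrained at step 1)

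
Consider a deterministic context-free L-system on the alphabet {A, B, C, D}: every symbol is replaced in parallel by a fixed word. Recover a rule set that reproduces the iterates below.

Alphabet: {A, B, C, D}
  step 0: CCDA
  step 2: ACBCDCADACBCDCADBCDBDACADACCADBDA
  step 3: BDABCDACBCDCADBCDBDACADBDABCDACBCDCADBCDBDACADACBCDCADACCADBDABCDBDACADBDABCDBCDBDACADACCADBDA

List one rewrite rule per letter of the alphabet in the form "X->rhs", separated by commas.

  step 2 ⇒ step 3: ACBCDCADACBCDCADBCDBDACADACCADBDA ⇒ BDA·BCD·AC·BCD·CAD·BCD·BDA·CAD·BDA·BCD·AC·BCD·CAD·BCD·BDA·CAD·AC·BCD·CAD·AC·CAD·BDA·BCD·BDA·CAD·BDA·BCD·BCD·BDA·CAD·AC·CAD·BDA
    A ↦ BDA
    B ↦ AC
    C ↦ BCD
    D ↦ CAD

A->BDA, B->AC, C->BCD, D->CAD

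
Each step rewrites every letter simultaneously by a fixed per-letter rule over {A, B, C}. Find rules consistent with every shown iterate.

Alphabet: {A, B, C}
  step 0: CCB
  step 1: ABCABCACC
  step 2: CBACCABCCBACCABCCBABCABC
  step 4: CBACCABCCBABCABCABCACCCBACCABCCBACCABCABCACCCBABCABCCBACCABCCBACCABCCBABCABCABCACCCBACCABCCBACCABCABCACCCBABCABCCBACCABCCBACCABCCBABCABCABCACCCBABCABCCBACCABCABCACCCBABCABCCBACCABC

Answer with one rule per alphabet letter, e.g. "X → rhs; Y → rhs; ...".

A->CB, B->ACC, C->ABC

  step 1 ⇒ step 2: ABCABCACC ⇒ CB·ACC·ABC·CB·ACC·ABC·CB·ABC·ABC
    A ↦ CB
    B ↦ ACC
    C ↦ ABC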